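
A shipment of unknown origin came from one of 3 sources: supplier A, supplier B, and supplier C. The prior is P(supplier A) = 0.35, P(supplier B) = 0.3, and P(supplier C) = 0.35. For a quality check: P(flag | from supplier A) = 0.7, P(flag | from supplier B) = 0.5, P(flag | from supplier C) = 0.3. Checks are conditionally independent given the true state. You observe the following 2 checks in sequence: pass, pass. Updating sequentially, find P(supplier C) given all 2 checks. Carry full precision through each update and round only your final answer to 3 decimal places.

Each posterior becomes the prior for the next update.
After 'pass': normaliser = 0.3·0.3500 + 0.5·0.3000 + 0.7·0.3500; P(supplier A) ≈ 0.2100, P(supplier B) ≈ 0.3000, P(supplier C) ≈ 0.4900
After 'pass': normaliser = 0.3·0.2100 + 0.5·0.3000 + 0.7·0.4900; P(supplier A) ≈ 0.1133, P(supplier B) ≈ 0.2698, P(supplier C) ≈ 0.6169

0.617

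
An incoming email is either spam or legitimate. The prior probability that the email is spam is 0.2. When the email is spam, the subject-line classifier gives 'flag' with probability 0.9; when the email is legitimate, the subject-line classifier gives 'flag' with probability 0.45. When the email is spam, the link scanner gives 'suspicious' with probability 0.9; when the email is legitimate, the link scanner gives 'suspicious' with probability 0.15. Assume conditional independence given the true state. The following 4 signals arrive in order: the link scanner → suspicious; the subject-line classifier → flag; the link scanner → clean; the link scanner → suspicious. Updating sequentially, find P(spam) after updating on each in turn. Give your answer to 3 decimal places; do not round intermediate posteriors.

0.679

Apply Bayes' rule sequentially, carrying P(spam) forward.
After the link scanner='suspicious': P(spam) = 0.9·0.2000 / (0.9·0.2000 + 0.15·0.8000) ≈ 0.6000
After the subject-line classifier='flag': P(spam) = 0.9·0.6000 / (0.9·0.6000 + 0.45·0.4000) ≈ 0.7500
After the link scanner='clean': P(spam) = 0.1·0.7500 / (0.1·0.7500 + 0.85·0.2500) ≈ 0.2609
After the link scanner='suspicious': P(spam) = 0.9·0.2609 / (0.9·0.2609 + 0.15·0.7391) ≈ 0.6792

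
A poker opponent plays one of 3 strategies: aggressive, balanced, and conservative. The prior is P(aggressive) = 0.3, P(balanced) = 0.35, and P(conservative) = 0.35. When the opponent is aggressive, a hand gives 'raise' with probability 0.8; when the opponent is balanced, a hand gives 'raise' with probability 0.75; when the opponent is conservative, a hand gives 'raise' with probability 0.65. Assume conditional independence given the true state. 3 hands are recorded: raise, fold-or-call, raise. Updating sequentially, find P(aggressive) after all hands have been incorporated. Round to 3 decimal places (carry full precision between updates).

0.276

Each posterior becomes the prior for the next update.
After 'raise': normaliser = 0.8·0.3000 + 0.75·0.3500 + 0.65·0.3500; P(aggressive) ≈ 0.3288, P(balanced) ≈ 0.3596, P(conservative) ≈ 0.3116
After 'fold-or-call': normaliser = 0.2·0.3288 + 0.25·0.3596 + 0.35·0.3116; P(aggressive) ≈ 0.2484, P(balanced) ≈ 0.3396, P(conservative) ≈ 0.4120
After 'raise': normaliser = 0.8·0.2484 + 0.75·0.3396 + 0.65·0.4120; P(aggressive) ≈ 0.2755, P(balanced) ≈ 0.3531, P(conservative) ≈ 0.3713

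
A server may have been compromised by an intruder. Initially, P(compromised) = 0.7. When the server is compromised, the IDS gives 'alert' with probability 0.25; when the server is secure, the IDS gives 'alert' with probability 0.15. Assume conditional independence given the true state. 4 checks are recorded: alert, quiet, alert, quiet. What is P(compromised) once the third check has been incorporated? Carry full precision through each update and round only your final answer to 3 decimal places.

0.851

After 'alert': P(compromised) = 0.25·0.7000 / (0.25·0.7000 + 0.15·0.3000) ≈ 0.7955
After 'quiet': P(compromised) = 0.75·0.7955 / (0.75·0.7955 + 0.85·0.2045) ≈ 0.7743
After 'alert': P(compromised) = 0.25·0.7743 / (0.25·0.7743 + 0.15·0.2257) ≈ 0.8512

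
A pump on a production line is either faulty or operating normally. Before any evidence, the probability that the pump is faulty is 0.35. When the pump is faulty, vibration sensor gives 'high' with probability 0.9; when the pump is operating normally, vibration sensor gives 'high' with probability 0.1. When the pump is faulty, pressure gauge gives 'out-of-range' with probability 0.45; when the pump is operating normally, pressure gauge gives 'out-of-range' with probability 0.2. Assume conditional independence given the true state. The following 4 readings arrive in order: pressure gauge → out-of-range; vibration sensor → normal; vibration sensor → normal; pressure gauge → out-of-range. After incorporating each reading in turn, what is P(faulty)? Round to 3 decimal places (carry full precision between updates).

After pressure gauge='out-of-range': P(faulty) = 0.45·0.3500 / (0.45·0.3500 + 0.2·0.6500) ≈ 0.5478
After vibration sensor='normal': P(faulty) = 0.1·0.5478 / (0.1·0.5478 + 0.9·0.4522) ≈ 0.1186
After vibration sensor='normal': P(faulty) = 0.1·0.1186 / (0.1·0.1186 + 0.9·0.8814) ≈ 0.0147
After pressure gauge='out-of-range': P(faulty) = 0.45·0.0147 / (0.45·0.0147 + 0.2·0.9853) ≈ 0.0326

0.033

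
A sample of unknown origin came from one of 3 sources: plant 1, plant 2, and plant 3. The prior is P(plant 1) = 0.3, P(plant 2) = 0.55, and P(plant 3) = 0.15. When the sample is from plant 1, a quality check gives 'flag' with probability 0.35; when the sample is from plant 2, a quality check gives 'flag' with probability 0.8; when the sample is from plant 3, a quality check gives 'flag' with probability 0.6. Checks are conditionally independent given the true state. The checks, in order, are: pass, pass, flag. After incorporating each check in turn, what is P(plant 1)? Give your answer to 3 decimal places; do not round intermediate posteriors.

Each posterior becomes the prior for the next update.
After 'pass': normaliser = 0.65·0.3000 + 0.2·0.5500 + 0.4·0.1500; P(plant 1) ≈ 0.5342, P(plant 2) ≈ 0.3014, P(plant 3) ≈ 0.1644
After 'pass': normaliser = 0.65·0.5342 + 0.2·0.3014 + 0.4·0.1644; P(plant 1) ≈ 0.7337, P(plant 2) ≈ 0.1274, P(plant 3) ≈ 0.1389
After 'flag': normaliser = 0.35·0.7337 + 0.8·0.1274 + 0.6·0.1389; P(plant 1) ≈ 0.5809, P(plant 2) ≈ 0.2305, P(plant 3) ≈ 0.1886

0.581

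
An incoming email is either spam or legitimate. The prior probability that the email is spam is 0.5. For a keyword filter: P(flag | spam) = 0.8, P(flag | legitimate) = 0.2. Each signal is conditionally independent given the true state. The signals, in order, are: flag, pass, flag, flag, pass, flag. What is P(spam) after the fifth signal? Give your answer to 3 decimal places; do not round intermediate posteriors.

After 'flag': P(spam) = 0.8·0.5000 / (0.8·0.5000 + 0.2·0.5000) ≈ 0.8000
After 'pass': P(spam) = 0.2·0.8000 / (0.2·0.8000 + 0.8·0.2000) ≈ 0.5000
After 'flag': P(spam) = 0.8·0.5000 / (0.8·0.5000 + 0.2·0.5000) ≈ 0.8000
After 'flag': P(spam) = 0.8·0.8000 / (0.8·0.8000 + 0.2·0.2000) ≈ 0.9412
After 'pass': P(spam) = 0.2·0.9412 / (0.2·0.9412 + 0.8·0.0588) ≈ 0.8000

0.800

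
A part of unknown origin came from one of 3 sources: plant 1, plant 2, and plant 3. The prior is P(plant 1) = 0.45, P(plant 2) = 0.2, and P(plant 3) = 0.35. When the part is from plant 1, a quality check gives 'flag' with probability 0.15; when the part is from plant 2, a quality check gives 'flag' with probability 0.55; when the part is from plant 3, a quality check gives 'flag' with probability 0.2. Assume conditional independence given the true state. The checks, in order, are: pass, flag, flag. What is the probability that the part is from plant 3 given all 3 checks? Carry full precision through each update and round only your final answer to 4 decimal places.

0.2381

After 'pass': normaliser = 0.85·0.4500 + 0.45·0.2000 + 0.8·0.3500; P(plant 1) ≈ 0.5083, P(plant 2) ≈ 0.1196, P(plant 3) ≈ 0.3721
After 'flag': normaliser = 0.15·0.5083 + 0.55·0.1196 + 0.2·0.3721; P(plant 1) ≈ 0.3523, P(plant 2) ≈ 0.3039, P(plant 3) ≈ 0.3438
After 'flag': normaliser = 0.15·0.3523 + 0.55·0.3039 + 0.2·0.3438; P(plant 1) ≈ 0.1830, P(plant 2) ≈ 0.5789, P(plant 3) ≈ 0.2381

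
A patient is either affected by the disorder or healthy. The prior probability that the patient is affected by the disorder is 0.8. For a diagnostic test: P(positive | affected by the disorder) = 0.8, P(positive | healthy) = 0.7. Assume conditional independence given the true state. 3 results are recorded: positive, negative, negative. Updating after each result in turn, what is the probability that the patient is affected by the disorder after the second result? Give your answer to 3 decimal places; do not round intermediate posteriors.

After 'positive': P(affected) = 0.8·0.8000 / (0.8·0.8000 + 0.7·0.2000) ≈ 0.8205
After 'negative': P(affected) = 0.2·0.8205 / (0.2·0.8205 + 0.3·0.1795) ≈ 0.7529

0.753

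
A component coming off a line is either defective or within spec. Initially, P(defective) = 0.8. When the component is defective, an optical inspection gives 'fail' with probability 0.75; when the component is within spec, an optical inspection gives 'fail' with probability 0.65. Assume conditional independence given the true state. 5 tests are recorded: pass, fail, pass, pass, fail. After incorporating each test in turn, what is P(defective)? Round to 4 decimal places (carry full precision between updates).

After 'pass': P(defective) = 0.25·0.8000 / (0.25·0.8000 + 0.35·0.2000) ≈ 0.7407
After 'fail': P(defective) = 0.75·0.7407 / (0.75·0.7407 + 0.65·0.2593) ≈ 0.7673
After 'pass': P(defective) = 0.25·0.7673 / (0.25·0.7673 + 0.35·0.2327) ≈ 0.7019
After 'pass': P(defective) = 0.25·0.7019 / (0.25·0.7019 + 0.35·0.2981) ≈ 0.6271
After 'fail': P(defective) = 0.75·0.6271 / (0.75·0.6271 + 0.65·0.3729) ≈ 0.6600

0.6600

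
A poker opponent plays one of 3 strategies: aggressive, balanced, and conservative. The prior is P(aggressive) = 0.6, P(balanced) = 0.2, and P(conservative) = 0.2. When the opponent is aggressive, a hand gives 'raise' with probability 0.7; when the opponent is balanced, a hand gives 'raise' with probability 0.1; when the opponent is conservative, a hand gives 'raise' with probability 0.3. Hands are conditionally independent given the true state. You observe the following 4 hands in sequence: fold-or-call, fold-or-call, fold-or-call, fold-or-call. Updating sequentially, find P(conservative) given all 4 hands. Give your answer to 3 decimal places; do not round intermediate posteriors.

Apply Bayes' rule sequentially, carrying P(conservative) forward.
After 'fold-or-call': normaliser = 0.3·0.6000 + 0.9·0.2000 + 0.7·0.2000; P(aggressive) ≈ 0.3600, P(balanced) ≈ 0.3600, P(conservative) ≈ 0.2800
After 'fold-or-call': normaliser = 0.3·0.3600 + 0.9·0.3600 + 0.7·0.2800; P(aggressive) ≈ 0.1720, P(balanced) ≈ 0.5159, P(conservative) ≈ 0.3121
After 'fold-or-call': normaliser = 0.3·0.1720 + 0.9·0.5159 + 0.7·0.3121; P(aggressive) ≈ 0.0703, P(balanced) ≈ 0.6323, P(conservative) ≈ 0.2975
After 'fold-or-call': normaliser = 0.3·0.0703 + 0.9·0.6323 + 0.7·0.2975; P(aggressive) ≈ 0.0264, P(balanced) ≈ 0.7128, P(conservative) ≈ 0.2608

0.261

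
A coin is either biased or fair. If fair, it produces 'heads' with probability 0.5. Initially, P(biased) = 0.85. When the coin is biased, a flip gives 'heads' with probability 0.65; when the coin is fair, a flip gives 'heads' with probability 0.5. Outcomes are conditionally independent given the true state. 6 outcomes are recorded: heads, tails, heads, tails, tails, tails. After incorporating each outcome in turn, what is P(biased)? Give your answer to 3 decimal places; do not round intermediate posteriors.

After 'heads': P(biased) = 0.65·0.8500 / (0.65·0.8500 + 0.5·0.1500) ≈ 0.8805
After 'tails': P(biased) = 0.35·0.8805 / (0.35·0.8805 + 0.5·0.1195) ≈ 0.8376
After 'heads': P(biased) = 0.65·0.8376 / (0.65·0.8376 + 0.5·0.1624) ≈ 0.8702
After 'tails': P(biased) = 0.35·0.8702 / (0.35·0.8702 + 0.5·0.1298) ≈ 0.8243
After 'tails': P(biased) = 0.35·0.8243 / (0.35·0.8243 + 0.5·0.1757) ≈ 0.7666
After 'tails': P(biased) = 0.35·0.7666 / (0.35·0.7666 + 0.5·0.2334) ≈ 0.6969

0.697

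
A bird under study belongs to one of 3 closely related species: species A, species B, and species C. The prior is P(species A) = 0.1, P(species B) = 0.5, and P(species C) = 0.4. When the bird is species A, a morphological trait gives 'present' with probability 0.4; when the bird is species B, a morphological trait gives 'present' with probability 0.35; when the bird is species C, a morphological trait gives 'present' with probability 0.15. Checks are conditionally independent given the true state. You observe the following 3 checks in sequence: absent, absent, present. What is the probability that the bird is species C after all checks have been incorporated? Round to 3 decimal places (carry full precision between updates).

After 'absent': normaliser = 0.6·0.1000 + 0.65·0.5000 + 0.85·0.4000; P(species A) ≈ 0.0828, P(species B) ≈ 0.4483, P(species C) ≈ 0.4690
After 'absent': normaliser = 0.6·0.0828 + 0.65·0.4483 + 0.85·0.4690; P(species A) ≈ 0.0671, P(species B) ≈ 0.3939, P(species C) ≈ 0.5389
After 'present': normaliser = 0.4·0.0671 + 0.35·0.3939 + 0.15·0.5389; P(species A) ≈ 0.1093, P(species B) ≈ 0.5615, P(species C) ≈ 0.3292

0.329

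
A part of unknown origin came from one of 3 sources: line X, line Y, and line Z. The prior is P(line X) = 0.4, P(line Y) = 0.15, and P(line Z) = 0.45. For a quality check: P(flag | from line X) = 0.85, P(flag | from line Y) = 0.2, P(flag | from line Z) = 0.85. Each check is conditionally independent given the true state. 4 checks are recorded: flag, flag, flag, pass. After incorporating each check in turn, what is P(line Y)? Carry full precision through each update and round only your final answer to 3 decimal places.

0.012

After 'flag': normaliser = 0.85·0.4000 + 0.2·0.1500 + 0.85·0.4500; P(line X) ≈ 0.4518, P(line Y) ≈ 0.0399, P(line Z) ≈ 0.5083
After 'flag': normaliser = 0.85·0.4518 + 0.2·0.0399 + 0.85·0.5083; P(line X) ≈ 0.4660, P(line Y) ≈ 0.0097, P(line Z) ≈ 0.5243
After 'flag': normaliser = 0.85·0.4660 + 0.2·0.0097 + 0.85·0.5243; P(line X) ≈ 0.4695, P(line Y) ≈ 0.0023, P(line Z) ≈ 0.5282
After 'pass': normaliser = 0.15·0.4695 + 0.8·0.0023 + 0.15·0.5282; P(line X) ≈ 0.4649, P(line Y) ≈ 0.0121, P(line Z) ≈ 0.5230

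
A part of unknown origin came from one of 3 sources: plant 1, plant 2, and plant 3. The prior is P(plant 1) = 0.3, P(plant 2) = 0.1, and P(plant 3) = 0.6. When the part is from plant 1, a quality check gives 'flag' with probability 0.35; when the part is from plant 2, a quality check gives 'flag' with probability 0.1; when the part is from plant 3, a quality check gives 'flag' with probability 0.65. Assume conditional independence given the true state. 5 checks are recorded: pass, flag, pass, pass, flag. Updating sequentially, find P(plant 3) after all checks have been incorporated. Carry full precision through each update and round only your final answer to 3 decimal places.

Each posterior becomes the prior for the next update.
After 'pass': normaliser = 0.65·0.3000 + 0.9·0.1000 + 0.35·0.6000; P(plant 1) ≈ 0.3939, P(plant 2) ≈ 0.1818, P(plant 3) ≈ 0.4242
After 'flag': normaliser = 0.35·0.3939 + 0.1·0.1818 + 0.65·0.4242; P(plant 1) ≈ 0.3193, P(plant 2) ≈ 0.0421, P(plant 3) ≈ 0.6386
After 'pass': normaliser = 0.65·0.3193 + 0.9·0.0421 + 0.35·0.6386; P(plant 1) ≈ 0.4426, P(plant 2) ≈ 0.0808, P(plant 3) ≈ 0.4766
After 'pass': normaliser = 0.65·0.4426 + 0.9·0.0808 + 0.35·0.4766; P(plant 1) ≈ 0.5456, P(plant 2) ≈ 0.1379, P(plant 3) ≈ 0.3164
After 'flag': normaliser = 0.35·0.5456 + 0.1·0.1379 + 0.65·0.3164; P(plant 1) ≈ 0.4653, P(plant 2) ≈ 0.0336, P(plant 3) ≈ 0.5011

0.501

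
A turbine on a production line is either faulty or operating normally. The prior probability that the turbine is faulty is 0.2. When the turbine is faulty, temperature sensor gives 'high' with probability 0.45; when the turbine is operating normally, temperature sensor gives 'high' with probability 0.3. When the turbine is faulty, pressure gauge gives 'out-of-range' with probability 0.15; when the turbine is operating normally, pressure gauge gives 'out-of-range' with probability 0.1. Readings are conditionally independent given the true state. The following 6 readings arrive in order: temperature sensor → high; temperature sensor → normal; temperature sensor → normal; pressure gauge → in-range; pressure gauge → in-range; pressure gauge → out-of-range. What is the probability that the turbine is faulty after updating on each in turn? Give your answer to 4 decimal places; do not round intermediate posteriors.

0.2365

After temperature sensor='high': P(faulty) = 0.45·0.2000 / (0.45·0.2000 + 0.3·0.8000) ≈ 0.2727
After temperature sensor='normal': P(faulty) = 0.55·0.2727 / (0.55·0.2727 + 0.7·0.7273) ≈ 0.2276
After temperature sensor='normal': P(faulty) = 0.55·0.2276 / (0.55·0.2276 + 0.7·0.7724) ≈ 0.1880
After pressure gauge='in-range': P(faulty) = 0.85·0.1880 / (0.85·0.1880 + 0.9·0.8120) ≈ 0.1794
After pressure gauge='in-range': P(faulty) = 0.85·0.1794 / (0.85·0.1794 + 0.9·0.8206) ≈ 0.1712
After pressure gauge='out-of-range': P(faulty) = 0.15·0.1712 / (0.15·0.1712 + 0.1·0.8288) ≈ 0.2365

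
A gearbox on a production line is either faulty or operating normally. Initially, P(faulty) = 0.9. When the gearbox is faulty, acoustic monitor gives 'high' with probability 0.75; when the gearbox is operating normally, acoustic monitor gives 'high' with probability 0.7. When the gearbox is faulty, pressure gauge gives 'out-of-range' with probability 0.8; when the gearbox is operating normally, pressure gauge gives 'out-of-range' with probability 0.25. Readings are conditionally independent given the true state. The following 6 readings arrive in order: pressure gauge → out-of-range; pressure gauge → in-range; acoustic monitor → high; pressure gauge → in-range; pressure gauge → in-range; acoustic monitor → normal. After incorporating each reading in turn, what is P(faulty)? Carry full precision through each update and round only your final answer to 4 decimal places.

Apply Bayes' rule sequentially, carrying P(faulty) forward.
After pressure gauge='out-of-range': P(faulty) = 0.8·0.9000 / (0.8·0.9000 + 0.25·0.1000) ≈ 0.9664
After pressure gauge='in-range': P(faulty) = 0.2·0.9664 / (0.2·0.9664 + 0.75·0.0336) ≈ 0.8848
After acoustic monitor='high': P(faulty) = 0.75·0.8848 / (0.75·0.8848 + 0.7·0.1152) ≈ 0.8916
After pressure gauge='in-range': P(faulty) = 0.2·0.8916 / (0.2·0.8916 + 0.75·0.1084) ≈ 0.6869
After pressure gauge='in-range': P(faulty) = 0.2·0.6869 / (0.2·0.6869 + 0.75·0.3131) ≈ 0.3691
After acoustic monitor='normal': P(faulty) = 0.25·0.3691 / (0.25·0.3691 + 0.3·0.6309) ≈ 0.3278

0.3278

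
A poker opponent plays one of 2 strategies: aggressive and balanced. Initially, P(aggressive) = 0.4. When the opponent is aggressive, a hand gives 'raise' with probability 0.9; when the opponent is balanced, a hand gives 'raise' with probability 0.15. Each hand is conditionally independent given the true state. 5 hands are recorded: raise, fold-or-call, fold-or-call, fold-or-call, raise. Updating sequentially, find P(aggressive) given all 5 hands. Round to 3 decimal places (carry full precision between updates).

0.038

After 'raise': P(aggressive) = 0.9·0.4000 / (0.9·0.4000 + 0.15·0.6000) ≈ 0.8000
After 'fold-or-call': P(aggressive) = 0.1·0.8000 / (0.1·0.8000 + 0.85·0.2000) ≈ 0.3200
After 'fold-or-call': P(aggressive) = 0.1·0.3200 / (0.1·0.3200 + 0.85·0.6800) ≈ 0.0525
After 'fold-or-call': P(aggressive) = 0.1·0.0525 / (0.1·0.0525 + 0.85·0.9475) ≈ 0.0065
After 'raise': P(aggressive) = 0.9·0.0065 / (0.9·0.0065 + 0.15·0.9935) ≈ 0.0376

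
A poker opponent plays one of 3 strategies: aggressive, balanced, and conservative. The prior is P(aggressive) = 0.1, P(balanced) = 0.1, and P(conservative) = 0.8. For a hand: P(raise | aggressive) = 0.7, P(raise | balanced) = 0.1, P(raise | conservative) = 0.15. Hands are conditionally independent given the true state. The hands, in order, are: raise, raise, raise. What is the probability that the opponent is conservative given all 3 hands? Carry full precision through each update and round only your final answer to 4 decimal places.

After 'raise': normaliser = 0.7·0.1000 + 0.1·0.1000 + 0.15·0.8000; P(aggressive) ≈ 0.3500, P(balanced) ≈ 0.0500, P(conservative) ≈ 0.6000
After 'raise': normaliser = 0.7·0.3500 + 0.1·0.0500 + 0.15·0.6000; P(aggressive) ≈ 0.7206, P(balanced) ≈ 0.0147, P(conservative) ≈ 0.2647
After 'raise': normaliser = 0.7·0.7206 + 0.1·0.0147 + 0.15·0.2647; P(aggressive) ≈ 0.9245, P(balanced) ≈ 0.0027, P(conservative) ≈ 0.0728

0.0728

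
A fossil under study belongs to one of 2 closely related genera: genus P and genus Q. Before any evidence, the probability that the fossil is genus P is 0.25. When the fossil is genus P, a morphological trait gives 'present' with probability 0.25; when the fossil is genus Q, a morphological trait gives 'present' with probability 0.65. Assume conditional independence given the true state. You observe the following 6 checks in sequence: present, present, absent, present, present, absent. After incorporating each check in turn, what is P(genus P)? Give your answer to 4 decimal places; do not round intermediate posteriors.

0.0324

After 'present': P(genus P) = 0.25·0.2500 / (0.25·0.2500 + 0.65·0.7500) ≈ 0.1136
After 'present': P(genus P) = 0.25·0.1136 / (0.25·0.1136 + 0.65·0.8864) ≈ 0.0470
After 'absent': P(genus P) = 0.75·0.0470 / (0.75·0.0470 + 0.35·0.9530) ≈ 0.0956
After 'present': P(genus P) = 0.25·0.0956 / (0.25·0.0956 + 0.65·0.9044) ≈ 0.0391
After 'present': P(genus P) = 0.25·0.0391 / (0.25·0.0391 + 0.65·0.9609) ≈ 0.0154
After 'absent': P(genus P) = 0.75·0.0154 / (0.75·0.0154 + 0.35·0.9846) ≈ 0.0324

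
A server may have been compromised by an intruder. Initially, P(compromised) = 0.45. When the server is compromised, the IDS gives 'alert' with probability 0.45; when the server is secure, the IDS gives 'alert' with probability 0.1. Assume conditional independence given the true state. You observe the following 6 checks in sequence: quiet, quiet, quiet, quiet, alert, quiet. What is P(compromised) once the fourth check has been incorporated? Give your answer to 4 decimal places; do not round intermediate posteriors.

After 'quiet': P(compromised) = 0.55·0.4500 / (0.55·0.4500 + 0.9·0.5500) ≈ 0.3333
After 'quiet': P(compromised) = 0.55·0.3333 / (0.55·0.3333 + 0.9·0.6667) ≈ 0.2340
After 'quiet': P(compromised) = 0.55·0.2340 / (0.55·0.2340 + 0.9·0.7660) ≈ 0.1573
After 'quiet': P(compromised) = 0.55·0.1573 / (0.55·0.1573 + 0.9·0.8427) ≈ 0.1024

0.1024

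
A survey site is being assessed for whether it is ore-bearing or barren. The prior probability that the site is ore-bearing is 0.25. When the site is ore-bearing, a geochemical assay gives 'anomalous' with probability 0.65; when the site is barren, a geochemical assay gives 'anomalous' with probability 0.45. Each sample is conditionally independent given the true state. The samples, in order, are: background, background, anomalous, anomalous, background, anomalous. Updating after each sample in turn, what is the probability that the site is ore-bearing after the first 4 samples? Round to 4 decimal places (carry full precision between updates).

After 'background': P(ore) = 0.35·0.2500 / (0.35·0.2500 + 0.55·0.7500) ≈ 0.1750
After 'background': P(ore) = 0.35·0.1750 / (0.35·0.1750 + 0.55·0.8250) ≈ 0.1189
After 'anomalous': P(ore) = 0.65·0.1189 / (0.65·0.1189 + 0.45·0.8811) ≈ 0.1632
After 'anomalous': P(ore) = 0.65·0.1632 / (0.65·0.1632 + 0.45·0.8368) ≈ 0.2197

0.2197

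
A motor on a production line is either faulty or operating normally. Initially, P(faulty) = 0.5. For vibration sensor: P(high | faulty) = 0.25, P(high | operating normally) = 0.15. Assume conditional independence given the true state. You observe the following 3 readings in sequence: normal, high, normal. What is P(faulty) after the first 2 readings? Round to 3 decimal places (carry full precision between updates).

0.595

After 'normal': P(faulty) = 0.75·0.5000 / (0.75·0.5000 + 0.85·0.5000) ≈ 0.4688
After 'high': P(faulty) = 0.25·0.4688 / (0.25·0.4688 + 0.15·0.5312) ≈ 0.5952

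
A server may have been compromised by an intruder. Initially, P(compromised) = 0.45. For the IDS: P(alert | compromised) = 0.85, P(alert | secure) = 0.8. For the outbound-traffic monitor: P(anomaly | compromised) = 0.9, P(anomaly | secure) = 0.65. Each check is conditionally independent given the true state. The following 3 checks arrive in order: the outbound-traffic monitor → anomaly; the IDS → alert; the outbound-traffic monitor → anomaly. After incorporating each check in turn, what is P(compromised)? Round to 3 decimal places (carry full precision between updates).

0.625

Each posterior becomes the prior for the next update.
After the outbound-traffic monitor='anomaly': P(compromised) = 0.9·0.4500 / (0.9·0.4500 + 0.65·0.5500) ≈ 0.5311
After the IDS='alert': P(compromised) = 0.85·0.5311 / (0.85·0.5311 + 0.8·0.4689) ≈ 0.5462
After the outbound-traffic monitor='anomaly': P(compromised) = 0.9·0.5462 / (0.9·0.5462 + 0.65·0.4538) ≈ 0.6250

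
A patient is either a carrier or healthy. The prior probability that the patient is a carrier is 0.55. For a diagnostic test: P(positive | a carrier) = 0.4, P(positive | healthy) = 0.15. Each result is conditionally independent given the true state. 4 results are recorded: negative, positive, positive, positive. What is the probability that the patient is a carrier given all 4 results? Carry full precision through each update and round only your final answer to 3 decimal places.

Apply Bayes' rule sequentially, carrying P(carrier) forward.
After 'negative': P(carrier) = 0.6·0.5500 / (0.6·0.5500 + 0.85·0.4500) ≈ 0.4632
After 'positive': P(carrier) = 0.4·0.4632 / (0.4·0.4632 + 0.15·0.5368) ≈ 0.6970
After 'positive': P(carrier) = 0.4·0.6970 / (0.4·0.6970 + 0.15·0.3030) ≈ 0.8598
After 'positive': P(carrier) = 0.4·0.8598 / (0.4·0.8598 + 0.15·0.1402) ≈ 0.9424

0.942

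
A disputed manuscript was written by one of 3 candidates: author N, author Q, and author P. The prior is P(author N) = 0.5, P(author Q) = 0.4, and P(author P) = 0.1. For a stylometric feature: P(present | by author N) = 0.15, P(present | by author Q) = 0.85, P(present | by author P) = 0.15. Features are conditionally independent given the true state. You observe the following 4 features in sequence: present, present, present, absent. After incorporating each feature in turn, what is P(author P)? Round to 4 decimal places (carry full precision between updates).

After 'present': normaliser = 0.15·0.5000 + 0.85·0.4000 + 0.15·0.1000; P(author N) ≈ 0.1744, P(author Q) ≈ 0.7907, P(author P) ≈ 0.0349
After 'present': normaliser = 0.15·0.1744 + 0.85·0.7907 + 0.15·0.0349; P(author N) ≈ 0.0372, P(author Q) ≈ 0.9554, P(author P) ≈ 0.0074
After 'present': normaliser = 0.15·0.0372 + 0.85·0.9554 + 0.15·0.0074; P(author N) ≈ 0.0068, P(author Q) ≈ 0.9918, P(author P) ≈ 0.0014
After 'absent': normaliser = 0.85·0.0068 + 0.15·0.9918 + 0.85·0.0014; P(author N) ≈ 0.0372, P(author Q) ≈ 0.9554, P(author P) ≈ 0.0074

0.0074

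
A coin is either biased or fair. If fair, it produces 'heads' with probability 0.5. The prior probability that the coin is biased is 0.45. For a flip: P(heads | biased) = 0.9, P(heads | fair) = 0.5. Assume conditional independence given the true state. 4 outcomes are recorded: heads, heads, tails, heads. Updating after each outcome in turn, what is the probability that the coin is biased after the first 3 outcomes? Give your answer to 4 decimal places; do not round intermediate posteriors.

0.3465

Each posterior becomes the prior for the next update.
After 'heads': P(biased) = 0.9·0.4500 / (0.9·0.4500 + 0.5·0.5500) ≈ 0.5956
After 'heads': P(biased) = 0.9·0.5956 / (0.9·0.5956 + 0.5·0.4044) ≈ 0.7261
After 'tails': P(biased) = 0.1·0.7261 / (0.1·0.7261 + 0.5·0.2739) ≈ 0.3465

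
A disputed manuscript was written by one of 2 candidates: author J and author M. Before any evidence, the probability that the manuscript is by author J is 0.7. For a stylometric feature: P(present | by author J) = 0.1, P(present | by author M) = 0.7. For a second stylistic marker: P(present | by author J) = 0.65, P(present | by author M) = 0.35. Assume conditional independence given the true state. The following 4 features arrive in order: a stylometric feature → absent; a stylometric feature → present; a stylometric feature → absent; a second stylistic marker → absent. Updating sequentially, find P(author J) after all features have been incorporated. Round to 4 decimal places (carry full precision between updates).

0.6176

After a stylometric feature='absent': P(author J) = 0.9·0.7000 / (0.9·0.7000 + 0.3·0.3000) ≈ 0.8750
After a stylometric feature='present': P(author J) = 0.1·0.8750 / (0.1·0.8750 + 0.7·0.1250) ≈ 0.5000
After a stylometric feature='absent': P(author J) = 0.9·0.5000 / (0.9·0.5000 + 0.3·0.5000) ≈ 0.7500
After a second stylistic marker='absent': P(author J) = 0.35·0.7500 / (0.35·0.7500 + 0.65·0.2500) ≈ 0.6176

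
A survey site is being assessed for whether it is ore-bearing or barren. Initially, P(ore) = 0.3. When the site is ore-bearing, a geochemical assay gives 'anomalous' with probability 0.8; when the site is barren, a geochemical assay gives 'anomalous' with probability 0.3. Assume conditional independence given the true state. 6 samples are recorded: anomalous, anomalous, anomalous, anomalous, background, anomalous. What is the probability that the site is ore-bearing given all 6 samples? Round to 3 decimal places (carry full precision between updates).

0.943

Each posterior becomes the prior for the next update.
After 'anomalous': P(ore) = 0.8·0.3000 / (0.8·0.3000 + 0.3·0.7000) ≈ 0.5333
After 'anomalous': P(ore) = 0.8·0.5333 / (0.8·0.5333 + 0.3·0.4667) ≈ 0.7529
After 'anomalous': P(ore) = 0.8·0.7529 / (0.8·0.7529 + 0.3·0.2471) ≈ 0.8904
After 'anomalous': P(ore) = 0.8·0.8904 / (0.8·0.8904 + 0.3·0.1096) ≈ 0.9559
After 'background': P(ore) = 0.2·0.9559 / (0.2·0.9559 + 0.7·0.0441) ≈ 0.8610
After 'anomalous': P(ore) = 0.8·0.8610 / (0.8·0.8610 + 0.3·0.1390) ≈ 0.9429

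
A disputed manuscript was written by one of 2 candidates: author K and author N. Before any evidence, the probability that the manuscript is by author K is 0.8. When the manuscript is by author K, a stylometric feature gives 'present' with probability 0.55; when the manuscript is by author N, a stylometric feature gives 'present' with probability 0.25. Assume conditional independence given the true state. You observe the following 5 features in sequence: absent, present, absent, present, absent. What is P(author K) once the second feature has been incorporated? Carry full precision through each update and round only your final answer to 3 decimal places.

After 'absent': P(author K) = 0.45·0.8000 / (0.45·0.8000 + 0.75·0.2000) ≈ 0.7059
After 'present': P(author K) = 0.55·0.7059 / (0.55·0.7059 + 0.25·0.2941) ≈ 0.8408

0.841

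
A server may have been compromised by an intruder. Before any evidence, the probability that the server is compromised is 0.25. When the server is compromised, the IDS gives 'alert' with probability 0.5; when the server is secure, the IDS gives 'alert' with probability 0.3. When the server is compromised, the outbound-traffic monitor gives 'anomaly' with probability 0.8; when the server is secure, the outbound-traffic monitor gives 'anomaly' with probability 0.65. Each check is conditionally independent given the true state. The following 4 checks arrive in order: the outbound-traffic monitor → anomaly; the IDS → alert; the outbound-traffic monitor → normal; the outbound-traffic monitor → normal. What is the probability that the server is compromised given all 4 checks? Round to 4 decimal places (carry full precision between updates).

After the outbound-traffic monitor='anomaly': P(compromised) = 0.8·0.2500 / (0.8·0.2500 + 0.65·0.7500) ≈ 0.2909
After the IDS='alert': P(compromised) = 0.5·0.2909 / (0.5·0.2909 + 0.3·0.7091) ≈ 0.4061
After the outbound-traffic monitor='normal': P(compromised) = 0.2·0.4061 / (0.2·0.4061 + 0.35·0.5939) ≈ 0.2809
After the outbound-traffic monitor='normal': P(compromised) = 0.2·0.2809 / (0.2·0.2809 + 0.35·0.7191) ≈ 0.1825

0.1825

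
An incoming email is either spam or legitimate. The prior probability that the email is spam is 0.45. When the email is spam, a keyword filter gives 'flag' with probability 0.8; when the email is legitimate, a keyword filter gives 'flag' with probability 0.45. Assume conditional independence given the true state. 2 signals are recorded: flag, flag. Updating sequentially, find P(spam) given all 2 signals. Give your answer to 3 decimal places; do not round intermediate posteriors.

0.721

Each posterior becomes the prior for the next update.
After 'flag': P(spam) = 0.8·0.4500 / (0.8·0.4500 + 0.45·0.5500) ≈ 0.5926
After 'flag': P(spam) = 0.8·0.5926 / (0.8·0.5926 + 0.45·0.4074) ≈ 0.7211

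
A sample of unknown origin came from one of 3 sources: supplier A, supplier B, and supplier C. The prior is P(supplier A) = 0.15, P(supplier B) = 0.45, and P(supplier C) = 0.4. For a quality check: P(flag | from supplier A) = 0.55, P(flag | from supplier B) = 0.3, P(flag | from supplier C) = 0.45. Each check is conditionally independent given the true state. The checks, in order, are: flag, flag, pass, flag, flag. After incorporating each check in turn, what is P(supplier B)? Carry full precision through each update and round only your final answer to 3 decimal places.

0.144

After 'flag': normaliser = 0.55·0.1500 + 0.3·0.4500 + 0.45·0.4000; P(supplier A) ≈ 0.2075, P(supplier B) ≈ 0.3396, P(supplier C) ≈ 0.4528
After 'flag': normaliser = 0.55·0.2075 + 0.3·0.3396 + 0.45·0.4528; P(supplier A) ≈ 0.2719, P(supplier B) ≈ 0.2427, P(supplier C) ≈ 0.4854
After 'pass': normaliser = 0.45·0.2719 + 0.7·0.2427 + 0.55·0.4854; P(supplier A) ≈ 0.2188, P(supplier B) ≈ 0.3038, P(supplier C) ≈ 0.4774
After 'flag': normaliser = 0.55·0.2188 + 0.3·0.3038 + 0.45·0.4774; P(supplier A) ≈ 0.2823, P(supplier B) ≈ 0.2138, P(supplier C) ≈ 0.5039
After 'flag': normaliser = 0.55·0.2823 + 0.3·0.2138 + 0.45·0.5039; P(supplier A) ≈ 0.3480, P(supplier B) ≈ 0.1438, P(supplier C) ≈ 0.5083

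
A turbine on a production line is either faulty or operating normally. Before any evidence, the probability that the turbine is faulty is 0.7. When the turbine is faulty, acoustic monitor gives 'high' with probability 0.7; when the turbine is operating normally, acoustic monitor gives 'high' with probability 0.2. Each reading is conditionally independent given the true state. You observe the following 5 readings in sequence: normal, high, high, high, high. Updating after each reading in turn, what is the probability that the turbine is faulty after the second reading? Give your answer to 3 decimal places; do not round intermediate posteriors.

Each posterior becomes the prior for the next update.
After 'normal': P(faulty) = 0.3·0.7000 / (0.3·0.7000 + 0.8·0.3000) ≈ 0.4667
After 'high': P(faulty) = 0.7·0.4667 / (0.7·0.4667 + 0.2·0.5333) ≈ 0.7538

0.754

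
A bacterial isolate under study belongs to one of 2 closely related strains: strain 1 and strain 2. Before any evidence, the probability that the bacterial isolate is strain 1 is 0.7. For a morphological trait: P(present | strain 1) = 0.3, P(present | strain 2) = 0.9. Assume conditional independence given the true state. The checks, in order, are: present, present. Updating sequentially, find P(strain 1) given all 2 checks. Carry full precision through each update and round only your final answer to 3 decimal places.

After 'present': P(strain 1) = 0.3·0.7000 / (0.3·0.7000 + 0.9·0.3000) ≈ 0.4375
After 'present': P(strain 1) = 0.3·0.4375 / (0.3·0.4375 + 0.9·0.5625) ≈ 0.2059

0.206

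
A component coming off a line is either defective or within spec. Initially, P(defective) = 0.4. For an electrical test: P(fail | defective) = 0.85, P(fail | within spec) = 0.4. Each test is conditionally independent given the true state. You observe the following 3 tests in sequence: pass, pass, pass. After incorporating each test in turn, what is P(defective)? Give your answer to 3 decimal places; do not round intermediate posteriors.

0.010

After 'pass': P(defective) = 0.15·0.4000 / (0.15·0.4000 + 0.6·0.6000) ≈ 0.1429
After 'pass': P(defective) = 0.15·0.1429 / (0.15·0.1429 + 0.6·0.8571) ≈ 0.0400
After 'pass': P(defective) = 0.15·0.0400 / (0.15·0.0400 + 0.6·0.9600) ≈ 0.0103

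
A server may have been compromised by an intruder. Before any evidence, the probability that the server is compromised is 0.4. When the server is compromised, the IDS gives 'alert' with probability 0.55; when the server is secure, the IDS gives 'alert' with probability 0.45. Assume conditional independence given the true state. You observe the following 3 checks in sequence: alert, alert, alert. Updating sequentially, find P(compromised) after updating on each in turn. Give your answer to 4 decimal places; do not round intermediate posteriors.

Apply Bayes' rule sequentially, carrying P(compromised) forward.
After 'alert': P(compromised) = 0.55·0.4000 / (0.55·0.4000 + 0.45·0.6000) ≈ 0.4490
After 'alert': P(compromised) = 0.55·0.4490 / (0.55·0.4490 + 0.45·0.5510) ≈ 0.4990
After 'alert': P(compromised) = 0.55·0.4990 / (0.55·0.4990 + 0.45·0.5010) ≈ 0.5490

0.5490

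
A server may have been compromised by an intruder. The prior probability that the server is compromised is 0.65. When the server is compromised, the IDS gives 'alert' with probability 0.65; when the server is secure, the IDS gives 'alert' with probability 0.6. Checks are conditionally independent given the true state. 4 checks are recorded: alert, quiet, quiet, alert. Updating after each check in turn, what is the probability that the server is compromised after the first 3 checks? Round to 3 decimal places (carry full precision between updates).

Each posterior becomes the prior for the next update.
After 'alert': P(compromised) = 0.65·0.6500 / (0.65·0.6500 + 0.6·0.3500) ≈ 0.6680
After 'quiet': P(compromised) = 0.35·0.6680 / (0.35·0.6680 + 0.4·0.3320) ≈ 0.6377
After 'quiet': P(compromised) = 0.35·0.6377 / (0.35·0.6377 + 0.4·0.3623) ≈ 0.6064

0.606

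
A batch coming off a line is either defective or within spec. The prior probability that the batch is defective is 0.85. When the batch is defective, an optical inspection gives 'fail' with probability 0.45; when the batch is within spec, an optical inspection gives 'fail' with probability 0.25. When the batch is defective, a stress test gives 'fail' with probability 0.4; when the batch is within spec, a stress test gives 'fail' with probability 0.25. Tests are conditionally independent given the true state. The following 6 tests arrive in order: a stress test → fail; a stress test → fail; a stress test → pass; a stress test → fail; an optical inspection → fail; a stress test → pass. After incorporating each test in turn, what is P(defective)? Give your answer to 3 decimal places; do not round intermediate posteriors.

After a stress test='fail': P(defective) = 0.4·0.8500 / (0.4·0.8500 + 0.25·0.1500) ≈ 0.9007
After a stress test='fail': P(defective) = 0.4·0.9007 / (0.4·0.9007 + 0.25·0.0993) ≈ 0.9355
After a stress test='pass': P(defective) = 0.6·0.9355 / (0.6·0.9355 + 0.75·0.0645) ≈ 0.9207
After a stress test='fail': P(defective) = 0.4·0.9207 / (0.4·0.9207 + 0.25·0.0793) ≈ 0.9489
After an optical inspection='fail': P(defective) = 0.45·0.9489 / (0.45·0.9489 + 0.25·0.0511) ≈ 0.9709
After a stress test='pass': P(defective) = 0.6·0.9709 / (0.6·0.9709 + 0.75·0.0291) ≈ 0.9639

0.964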